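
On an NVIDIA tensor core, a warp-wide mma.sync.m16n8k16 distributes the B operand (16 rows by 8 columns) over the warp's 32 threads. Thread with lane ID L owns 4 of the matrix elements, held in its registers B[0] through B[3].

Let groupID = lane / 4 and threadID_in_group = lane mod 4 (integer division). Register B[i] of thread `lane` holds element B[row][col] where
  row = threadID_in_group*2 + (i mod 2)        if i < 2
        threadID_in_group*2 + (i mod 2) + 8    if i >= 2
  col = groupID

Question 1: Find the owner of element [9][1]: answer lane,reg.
c=1⇒gr=1  r=9⇒Rb=1,th=0,odd=1
L=1*4+0=4  i=1*2+1=3

4,3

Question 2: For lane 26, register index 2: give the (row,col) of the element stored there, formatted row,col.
12,6

lane 26: gid=6 (26/4), tid=2 (26%4)
i=2: r=2*2+0+8=12, c=gid=6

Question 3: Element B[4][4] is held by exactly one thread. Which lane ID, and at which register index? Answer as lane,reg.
18,0

c=4⇒gr=4  r=4⇒Rb=0,th=2,odd=0
L=4*4+2=18  i=0*2+0=0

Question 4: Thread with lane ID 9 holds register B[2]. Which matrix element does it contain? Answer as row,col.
10,2

lane 9: g=2 (9/4), t=1 (9%4)
i=2: r=1*2+0+8=10, c=g=2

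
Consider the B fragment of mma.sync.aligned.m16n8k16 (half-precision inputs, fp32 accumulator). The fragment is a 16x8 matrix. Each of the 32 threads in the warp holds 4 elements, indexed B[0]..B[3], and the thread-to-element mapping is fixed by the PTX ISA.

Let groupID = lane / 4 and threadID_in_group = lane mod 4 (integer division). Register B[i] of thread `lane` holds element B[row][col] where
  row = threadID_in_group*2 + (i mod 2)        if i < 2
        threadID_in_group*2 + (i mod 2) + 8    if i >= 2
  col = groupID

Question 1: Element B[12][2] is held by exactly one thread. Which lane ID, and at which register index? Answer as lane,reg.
c: 2->gid=2  r: 12->r8=1,tid=2,i&1=0
L=2*4+2=10  i=1*2+0=2

10,2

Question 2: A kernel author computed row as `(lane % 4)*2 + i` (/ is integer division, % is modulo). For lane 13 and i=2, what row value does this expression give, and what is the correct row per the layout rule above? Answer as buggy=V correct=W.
buggy=4 correct=10

`(lane % 4)*2 + i`[13,2]=>4
13: grp=3,tig=1
[2] (1*2+0+8,3) = (10,3)
row: 4 vs 10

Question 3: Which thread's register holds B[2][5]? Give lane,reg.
21,0

c=5->g=5  r=2->rb=0,t=1,b0=0
L=5*4+1=21  i=0*2+0=0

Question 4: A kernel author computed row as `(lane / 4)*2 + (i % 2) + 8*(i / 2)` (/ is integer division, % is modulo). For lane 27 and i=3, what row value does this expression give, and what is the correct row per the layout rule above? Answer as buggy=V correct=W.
buggy=21 correct=15

`(lane / 4)*2 + (i % 2) + 8*(i / 2)`[27,3]⇒21
lane 27: gr=6 (27/4), th=3 (27%4)
i=3: r=3*2+1+8=15, c=gr=6
row: 21 vs 15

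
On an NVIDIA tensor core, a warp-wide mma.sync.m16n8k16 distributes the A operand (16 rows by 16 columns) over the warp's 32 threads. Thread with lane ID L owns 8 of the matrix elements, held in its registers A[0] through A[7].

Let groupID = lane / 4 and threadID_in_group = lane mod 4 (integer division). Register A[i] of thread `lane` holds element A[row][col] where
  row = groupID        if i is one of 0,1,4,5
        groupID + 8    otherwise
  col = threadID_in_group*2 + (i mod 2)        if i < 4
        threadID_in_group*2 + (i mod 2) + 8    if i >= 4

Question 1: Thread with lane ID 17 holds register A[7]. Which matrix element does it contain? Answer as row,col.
12,11

lane 17: g=4 (17/4), t=1 (17%4)
i=7: r=4+8=12, c=1*2+1+8=11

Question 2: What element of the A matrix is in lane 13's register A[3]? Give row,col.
13: G=3,T=1
[3] (3+8,1*2+1+0) = (11,3)

11,3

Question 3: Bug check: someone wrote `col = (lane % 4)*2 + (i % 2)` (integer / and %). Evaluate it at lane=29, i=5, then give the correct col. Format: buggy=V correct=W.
buggy=3 correct=11

`(lane % 4)*2 + (i % 2)`[29,5]=>3
lane 29=>29/4=7, 29 mod 4=1
i=5  r:7+0=>7  c:2·1+1+8=>11
col: 3 vs 11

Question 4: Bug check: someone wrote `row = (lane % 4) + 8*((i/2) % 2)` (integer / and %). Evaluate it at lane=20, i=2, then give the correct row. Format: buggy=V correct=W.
`(lane % 4) + 8*((i/2) % 2)`[20,2]→8
lane 20→20/4=5, 20 mod 4=0
i=2  r:5+8→13  c:2·0+0+0→0
row: 8 vs 13

buggy=8 correct=13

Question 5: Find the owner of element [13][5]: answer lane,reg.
22,3

r=13→G=5,rhi=1  c=5→chi=0,T=2,p=1
L=5*4+2=22  i=0*4+1*2+1=3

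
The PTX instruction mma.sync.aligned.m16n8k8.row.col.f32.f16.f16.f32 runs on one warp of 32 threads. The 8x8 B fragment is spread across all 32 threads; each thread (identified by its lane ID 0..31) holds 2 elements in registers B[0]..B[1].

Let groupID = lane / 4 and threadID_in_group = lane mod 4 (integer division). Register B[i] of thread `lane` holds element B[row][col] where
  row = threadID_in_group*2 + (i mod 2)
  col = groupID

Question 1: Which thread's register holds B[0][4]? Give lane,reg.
c=4→G=4  r=0→T=0,p=0
L=4*4+0=16  i=0=0

16,0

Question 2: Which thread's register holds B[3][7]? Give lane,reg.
c=7→G=7  r=3→T=1,p=1
L=7*4+1=29  i=1=1

29,1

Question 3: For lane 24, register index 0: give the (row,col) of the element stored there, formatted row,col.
lane 24⇒24/4=6, 24 mod 4=0
i=0  r:2·0+0⇒0  c:6

0,6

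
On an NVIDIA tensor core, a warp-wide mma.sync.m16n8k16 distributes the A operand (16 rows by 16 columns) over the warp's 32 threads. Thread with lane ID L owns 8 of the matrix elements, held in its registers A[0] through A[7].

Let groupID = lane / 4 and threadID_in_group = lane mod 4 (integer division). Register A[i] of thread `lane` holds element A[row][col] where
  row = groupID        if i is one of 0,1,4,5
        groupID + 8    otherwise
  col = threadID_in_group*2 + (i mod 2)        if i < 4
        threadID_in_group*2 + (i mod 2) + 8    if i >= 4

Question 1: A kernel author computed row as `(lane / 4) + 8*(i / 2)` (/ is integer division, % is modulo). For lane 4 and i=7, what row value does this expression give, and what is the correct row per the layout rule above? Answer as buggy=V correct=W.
buggy=25 correct=9

`(lane / 4) + 8*(i / 2)`[4,7]->25
lane 4->4/4=1, 4 mod 4=0
i=7  r:1+8->9  c:2·0+1+8->9
row: 25 vs 9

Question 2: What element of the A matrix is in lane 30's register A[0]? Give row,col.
7,4

30: G=7,T=2
[0] (7+0,2*2+0+0) = (7,4)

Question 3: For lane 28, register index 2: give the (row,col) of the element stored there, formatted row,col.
lane 28->28/4=7, 28 mod 4=0
i=2  r:7+8->15  c:2·0+0+0->0

15,0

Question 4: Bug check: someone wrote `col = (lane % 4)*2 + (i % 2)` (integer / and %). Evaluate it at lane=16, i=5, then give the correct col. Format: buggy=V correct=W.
buggy=1 correct=9

`(lane % 4)*2 + (i % 2)`[16,5]→1
lane 16→16/4=4, 16 mod 4=0
i=5  r:4+0→4  c:2·0+1+8→9
col: 1 vs 9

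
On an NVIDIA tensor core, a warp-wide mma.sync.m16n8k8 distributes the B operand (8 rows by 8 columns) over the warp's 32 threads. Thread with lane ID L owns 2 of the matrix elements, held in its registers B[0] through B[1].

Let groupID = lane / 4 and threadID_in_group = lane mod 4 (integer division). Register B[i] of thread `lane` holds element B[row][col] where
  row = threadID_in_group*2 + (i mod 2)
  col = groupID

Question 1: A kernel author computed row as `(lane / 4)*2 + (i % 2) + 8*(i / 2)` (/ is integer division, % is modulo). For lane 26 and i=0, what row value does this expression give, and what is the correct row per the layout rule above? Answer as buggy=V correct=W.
`(lane / 4)*2 + (i % 2) + 8*(i / 2)`[26,0]->12
lane 26->26/4=6, 26 mod 4=2
i=0  r:2·2+0->4  c:6
row: 12 vs 4

buggy=12 correct=4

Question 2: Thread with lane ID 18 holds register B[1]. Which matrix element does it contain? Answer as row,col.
lane 18: gid=4 (18/4), tid=2 (18%4)
i=1: r=2*2+1=5, c=gid=4

5,4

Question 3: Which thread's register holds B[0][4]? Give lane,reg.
16,0

c:4=>grp=4  r:0=>tig=0,lo=0
L=4*4+0=16  i=0=0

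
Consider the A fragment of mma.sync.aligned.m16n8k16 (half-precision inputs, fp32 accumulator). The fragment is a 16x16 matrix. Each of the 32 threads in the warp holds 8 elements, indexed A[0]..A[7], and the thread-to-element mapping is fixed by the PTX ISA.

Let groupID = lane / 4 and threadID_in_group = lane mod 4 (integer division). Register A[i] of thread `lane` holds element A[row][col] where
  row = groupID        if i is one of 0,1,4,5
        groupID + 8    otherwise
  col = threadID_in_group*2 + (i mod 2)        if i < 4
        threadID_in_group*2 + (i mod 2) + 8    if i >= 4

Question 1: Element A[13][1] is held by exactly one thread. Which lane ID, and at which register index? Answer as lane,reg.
20,3

r=13→G=5,rhi=1  c=1→chi=0,T=0,p=1
L=5*4+0=20  i=0*4+1*2+1=3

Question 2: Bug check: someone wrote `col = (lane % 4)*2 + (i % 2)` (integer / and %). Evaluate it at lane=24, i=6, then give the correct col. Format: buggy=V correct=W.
`(lane % 4)*2 + (i % 2)`[24,6]→0
lane 24: G=6 (24/4), T=0 (24%4)
i=6: r=6+8=14, c=0*2+0+8=8
col: 0 vs 8

buggy=0 correct=8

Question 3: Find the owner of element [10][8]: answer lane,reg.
r=10->g=2,rb=1  c=8->cb=1,t=0,b0=0
L=2*4+0=8  i=1*4+1*2+0=6

8,6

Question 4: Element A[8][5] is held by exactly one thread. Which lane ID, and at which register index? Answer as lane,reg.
r:8=>grp=0,rB=1  c:5=>cB=0,tig=2,lo=1
L=0*4+2=2  i=0*4+1*2+1=3

2,3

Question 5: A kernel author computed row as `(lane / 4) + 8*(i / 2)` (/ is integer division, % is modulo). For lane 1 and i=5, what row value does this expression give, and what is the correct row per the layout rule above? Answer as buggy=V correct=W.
buggy=16 correct=0

`(lane / 4) + 8*(i / 2)`[1,5]=>16
L=1=>grp=1>>2=0, tig=1&3=1
[5]=>row 0+0=0  col 1·2+1+8=11
row: 16 vs 0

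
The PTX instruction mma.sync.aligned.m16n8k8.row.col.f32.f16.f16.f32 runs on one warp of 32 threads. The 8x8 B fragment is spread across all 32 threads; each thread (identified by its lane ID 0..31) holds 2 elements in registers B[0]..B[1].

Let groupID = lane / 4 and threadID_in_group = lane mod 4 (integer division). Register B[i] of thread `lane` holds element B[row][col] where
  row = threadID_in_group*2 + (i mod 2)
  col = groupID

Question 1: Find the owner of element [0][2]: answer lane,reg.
c:2=>grp=2  r:0=>tig=0,lo=0
L=2*4+0=8  i=0=0

8,0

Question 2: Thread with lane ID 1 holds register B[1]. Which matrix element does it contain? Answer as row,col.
3,0

L=1⇒gr=1>>2=0, th=1&3=1
[1]⇒row 1·2+1=3  col gr=0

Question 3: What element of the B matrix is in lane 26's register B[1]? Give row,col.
5,6

lane 26=>26/4=6, 26 mod 4=2
i=1  r:2·2+1=>5  c:6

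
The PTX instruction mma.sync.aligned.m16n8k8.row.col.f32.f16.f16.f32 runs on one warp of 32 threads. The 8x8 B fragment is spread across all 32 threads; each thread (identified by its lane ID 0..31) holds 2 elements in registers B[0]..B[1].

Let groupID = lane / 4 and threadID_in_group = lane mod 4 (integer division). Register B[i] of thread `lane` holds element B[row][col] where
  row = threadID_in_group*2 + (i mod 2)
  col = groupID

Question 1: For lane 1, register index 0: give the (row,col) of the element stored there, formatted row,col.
L=1->gid=1>>2=0, tid=1&3=1
[0]->row 1·2+0=2  col gid=0

2,0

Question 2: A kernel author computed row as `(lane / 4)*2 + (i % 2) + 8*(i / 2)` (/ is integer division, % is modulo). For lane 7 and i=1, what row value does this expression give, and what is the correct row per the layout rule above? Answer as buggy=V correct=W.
buggy=3 correct=7

`(lane / 4)*2 + (i % 2) + 8*(i / 2)`[7,1]⇒3
lane 7⇒7/4=1, 7 mod 4=3
i=1  r:2·3+1⇒7  c:1
row: 3 vs 7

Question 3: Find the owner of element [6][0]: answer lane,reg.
3,0

c=0⇒gr=0  r=6⇒th=3,odd=0
L=0*4+3=3  i=0=0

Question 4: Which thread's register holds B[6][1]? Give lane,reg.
c: 1->gid=1  r: 6->tid=3,i&1=0
L=1*4+3=7  i=0=0

7,0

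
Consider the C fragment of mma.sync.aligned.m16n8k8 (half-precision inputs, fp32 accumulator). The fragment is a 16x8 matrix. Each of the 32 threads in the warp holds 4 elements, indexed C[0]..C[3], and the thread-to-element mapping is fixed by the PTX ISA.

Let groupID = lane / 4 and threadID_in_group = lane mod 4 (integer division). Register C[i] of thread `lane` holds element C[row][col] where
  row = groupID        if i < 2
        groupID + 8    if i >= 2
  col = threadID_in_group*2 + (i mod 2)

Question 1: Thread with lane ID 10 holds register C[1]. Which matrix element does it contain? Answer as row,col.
L=10->g=10>>2=2, t=10&3=2
[1]->row 2+0=2  col 2·2+1=5

2,5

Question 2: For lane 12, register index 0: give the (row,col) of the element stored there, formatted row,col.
3,0

lane 12->12/4=3, 12 mod 4=0
i=0  r:3+0->3  c:2·0+0->0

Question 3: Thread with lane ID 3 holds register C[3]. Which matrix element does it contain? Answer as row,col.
8,7

3: grp=0,tig=3
[3] (0+8,3*2+1) = (8,7)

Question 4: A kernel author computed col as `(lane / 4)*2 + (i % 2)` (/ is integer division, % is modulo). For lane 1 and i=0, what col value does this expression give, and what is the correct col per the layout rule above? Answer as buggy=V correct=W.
buggy=0 correct=2

`(lane / 4)*2 + (i % 2)`[1,0]->0
lane 1: g=0 (1/4), t=1 (1%4)
i=0: r=0+0=0, c=1*2+0=2
col: 0 vs 2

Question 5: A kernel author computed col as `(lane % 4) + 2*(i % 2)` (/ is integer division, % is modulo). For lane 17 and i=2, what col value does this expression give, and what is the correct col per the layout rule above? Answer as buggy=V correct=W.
`(lane % 4) + 2*(i % 2)`[17,2]→1
lane 17: G=4 (17/4), T=1 (17%4)
i=2: r=4+8=12, c=1*2+0=2
col: 1 vs 2

buggy=1 correct=2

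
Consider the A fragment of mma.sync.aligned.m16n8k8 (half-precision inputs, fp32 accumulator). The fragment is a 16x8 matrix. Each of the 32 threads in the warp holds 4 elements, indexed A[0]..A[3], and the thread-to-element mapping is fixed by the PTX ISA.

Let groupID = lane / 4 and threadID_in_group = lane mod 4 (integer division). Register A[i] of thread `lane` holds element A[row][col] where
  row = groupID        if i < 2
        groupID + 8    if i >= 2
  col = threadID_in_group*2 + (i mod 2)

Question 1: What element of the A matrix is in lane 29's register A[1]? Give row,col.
lane 29->29/4=7, 29 mod 4=1
i=1  r:7+0->7  c:2·1+1->3

7,3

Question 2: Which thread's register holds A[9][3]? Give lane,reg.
5,3

r:9=>grp=1,rB=1  c:3=>tig=1,lo=1
L=1*4+1=5  i=1*2+1=3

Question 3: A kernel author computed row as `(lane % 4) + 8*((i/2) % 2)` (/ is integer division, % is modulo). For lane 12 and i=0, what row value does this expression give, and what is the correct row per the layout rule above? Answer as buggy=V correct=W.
buggy=0 correct=3

`(lane % 4) + 8*((i/2) % 2)`[12,0]->0
12: gid=3,tid=0
[0] (3+0,0*2+0) = (3,0)
row: 0 vs 3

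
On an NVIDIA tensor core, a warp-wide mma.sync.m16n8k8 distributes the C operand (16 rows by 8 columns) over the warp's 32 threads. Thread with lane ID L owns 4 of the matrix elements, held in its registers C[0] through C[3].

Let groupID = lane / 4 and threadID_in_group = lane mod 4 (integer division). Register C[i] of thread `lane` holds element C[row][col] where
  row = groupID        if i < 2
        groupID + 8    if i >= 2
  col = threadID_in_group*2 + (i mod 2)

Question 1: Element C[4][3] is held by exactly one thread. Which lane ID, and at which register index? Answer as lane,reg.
17,1

r:4=>grp=4,rB=0  c:3=>tig=1,lo=1
L=4*4+1=17  i=0*2+1=1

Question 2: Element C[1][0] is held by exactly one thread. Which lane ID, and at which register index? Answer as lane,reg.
r: 1->gid=1,r8=0  c: 0->tid=0,i&1=0
L=1*4+0=4  i=0*2+0=0

4,0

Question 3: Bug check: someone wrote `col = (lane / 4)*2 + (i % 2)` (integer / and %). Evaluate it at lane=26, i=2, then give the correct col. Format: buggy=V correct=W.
buggy=12 correct=4

`(lane / 4)*2 + (i % 2)`[26,2]→12
L=26→G=26>>2=6, T=26&3=2
[2]→row 6+8=14  col 2·2+0=4
col: 12 vs 4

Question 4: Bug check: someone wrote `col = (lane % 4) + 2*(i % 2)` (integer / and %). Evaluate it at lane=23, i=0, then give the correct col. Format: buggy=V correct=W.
buggy=3 correct=6

`(lane % 4) + 2*(i % 2)`[23,0]→3
23: G=5,T=3
[0] (5+0,3*2+0) = (5,6)
col: 3 vs 6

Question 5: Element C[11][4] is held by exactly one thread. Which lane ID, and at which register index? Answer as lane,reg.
14,2

r: 11->gid=3,r8=1  c: 4->tid=2,i&1=0
L=3*4+2=14  i=1*2+0=2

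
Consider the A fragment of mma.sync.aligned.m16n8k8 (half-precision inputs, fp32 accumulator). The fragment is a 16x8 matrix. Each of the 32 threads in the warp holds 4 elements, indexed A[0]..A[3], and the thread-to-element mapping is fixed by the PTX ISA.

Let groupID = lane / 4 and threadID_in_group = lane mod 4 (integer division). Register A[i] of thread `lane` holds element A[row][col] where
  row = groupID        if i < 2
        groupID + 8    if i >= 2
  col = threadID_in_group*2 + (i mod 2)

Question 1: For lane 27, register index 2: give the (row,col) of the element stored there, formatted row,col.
lane 27->27/4=6, 27 mod 4=3
i=2  r:6+8->14  c:2·3+0->6

14,6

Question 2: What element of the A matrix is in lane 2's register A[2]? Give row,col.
8,4

lane 2⇒2/4=0, 2 mod 4=2
i=2  r:0+8⇒8  c:2·2+0⇒4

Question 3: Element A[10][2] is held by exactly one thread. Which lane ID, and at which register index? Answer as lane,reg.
r: 10->gid=2,r8=1  c: 2->tid=1,i&1=0
L=2*4+1=9  i=1*2+0=2

9,2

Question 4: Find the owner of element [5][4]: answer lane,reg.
r=5→G=5,rhi=0  c=4→T=2,p=0
L=5*4+2=22  i=0*2+0=0

22,0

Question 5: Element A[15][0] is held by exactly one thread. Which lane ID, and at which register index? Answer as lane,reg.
28,2

r=15→G=7,rhi=1  c=0→T=0,p=0
L=7*4+0=28  i=1*2+0=2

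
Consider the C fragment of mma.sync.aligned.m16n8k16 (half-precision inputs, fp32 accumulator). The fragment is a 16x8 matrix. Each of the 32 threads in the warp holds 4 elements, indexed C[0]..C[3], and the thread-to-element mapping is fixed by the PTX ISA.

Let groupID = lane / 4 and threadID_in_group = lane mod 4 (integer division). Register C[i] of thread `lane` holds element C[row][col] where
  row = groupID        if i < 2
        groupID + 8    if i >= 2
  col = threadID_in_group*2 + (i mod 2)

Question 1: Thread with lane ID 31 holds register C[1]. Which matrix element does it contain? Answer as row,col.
31: grp=7,tig=3
[1] (7+0,3*2+1) = (7,7)

7,7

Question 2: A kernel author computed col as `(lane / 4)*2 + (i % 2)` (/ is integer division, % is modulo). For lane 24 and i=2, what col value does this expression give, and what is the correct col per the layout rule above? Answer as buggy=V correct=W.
buggy=12 correct=0

`(lane / 4)*2 + (i % 2)`[24,2]->12
lane 24->24/4=6, 24 mod 4=0
i=2  r:6+8->14  c:2·0+0->0
col: 12 vs 0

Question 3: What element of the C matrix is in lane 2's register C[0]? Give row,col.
0,4

lane 2: gid=0 (2/4), tid=2 (2%4)
i=0: r=0+0=0, c=2*2+0=4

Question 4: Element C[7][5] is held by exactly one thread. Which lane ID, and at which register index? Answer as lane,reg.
r: 7->gid=7,r8=0  c: 5->tid=2,i&1=1
L=7*4+2=30  i=0*2+1=1

30,1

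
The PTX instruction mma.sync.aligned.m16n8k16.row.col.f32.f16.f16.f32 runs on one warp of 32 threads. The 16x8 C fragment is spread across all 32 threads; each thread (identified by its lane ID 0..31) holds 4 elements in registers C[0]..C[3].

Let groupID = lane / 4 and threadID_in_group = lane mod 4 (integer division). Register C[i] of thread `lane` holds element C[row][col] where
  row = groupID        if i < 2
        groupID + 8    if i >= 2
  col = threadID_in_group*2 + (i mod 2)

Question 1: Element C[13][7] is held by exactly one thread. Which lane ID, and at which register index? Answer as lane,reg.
r=13->g=5,rb=1  c=7->t=3,b0=1
L=5*4+3=23  i=1*2+1=3

23,3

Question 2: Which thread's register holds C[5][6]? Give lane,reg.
23,0

r=5->g=5,rb=0  c=6->t=3,b0=0
L=5*4+3=23  i=0*2+0=0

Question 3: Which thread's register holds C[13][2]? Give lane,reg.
21,2

r: 13->gid=5,r8=1  c: 2->tid=1,i&1=0
L=5*4+1=21  i=1*2+0=2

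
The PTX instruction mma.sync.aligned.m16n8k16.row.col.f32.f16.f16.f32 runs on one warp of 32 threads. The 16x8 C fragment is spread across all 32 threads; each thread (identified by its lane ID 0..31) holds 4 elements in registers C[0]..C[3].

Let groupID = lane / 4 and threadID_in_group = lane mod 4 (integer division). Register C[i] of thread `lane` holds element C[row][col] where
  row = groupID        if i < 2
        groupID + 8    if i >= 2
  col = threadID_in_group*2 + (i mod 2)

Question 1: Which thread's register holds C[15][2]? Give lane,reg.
29,2

r=15->g=7,rb=1  c=2->t=1,b0=0
L=7*4+1=29  i=1*2+0=2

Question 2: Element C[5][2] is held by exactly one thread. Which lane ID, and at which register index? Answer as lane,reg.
r=5->g=5,rb=0  c=2->t=1,b0=0
L=5*4+1=21  i=0*2+0=0

21,0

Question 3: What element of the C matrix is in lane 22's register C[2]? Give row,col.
lane 22->22/4=5, 22 mod 4=2
i=2  r:5+8->13  c:2·2+0->4

13,4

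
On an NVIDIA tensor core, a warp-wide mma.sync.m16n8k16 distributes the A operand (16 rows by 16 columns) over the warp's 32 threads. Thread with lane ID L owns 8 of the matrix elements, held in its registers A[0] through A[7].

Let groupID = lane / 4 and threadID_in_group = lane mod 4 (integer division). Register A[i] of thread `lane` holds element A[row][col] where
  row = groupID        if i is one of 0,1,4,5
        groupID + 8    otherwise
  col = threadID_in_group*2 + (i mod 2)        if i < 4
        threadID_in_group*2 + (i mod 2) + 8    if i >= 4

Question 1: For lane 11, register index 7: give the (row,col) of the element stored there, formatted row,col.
10,15

L=11->gid=11>>2=2, tid=11&3=3
[7]->row 2+8=10  col 3·2+1+8=15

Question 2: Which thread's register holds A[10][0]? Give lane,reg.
8,2

r: 10->gid=2,r8=1  c: 0->c8=0,tid=0,i&1=0
L=2*4+0=8  i=0*4+1*2+0=2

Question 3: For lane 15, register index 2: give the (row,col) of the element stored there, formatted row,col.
11,6

L=15->g=15>>2=3, t=15&3=3
[2]->row 3+8=11  col 3·2+0+0=6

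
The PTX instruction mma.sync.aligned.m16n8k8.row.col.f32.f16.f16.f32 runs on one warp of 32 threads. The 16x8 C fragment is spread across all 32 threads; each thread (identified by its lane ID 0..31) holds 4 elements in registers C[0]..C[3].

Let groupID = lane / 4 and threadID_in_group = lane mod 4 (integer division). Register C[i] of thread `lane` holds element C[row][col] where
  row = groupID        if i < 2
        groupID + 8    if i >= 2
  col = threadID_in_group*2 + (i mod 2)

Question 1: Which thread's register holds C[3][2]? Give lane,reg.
r: 3->gid=3,r8=0  c: 2->tid=1,i&1=0
L=3*4+1=13  i=0*2+0=0

13,0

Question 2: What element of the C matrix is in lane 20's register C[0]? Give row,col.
5,0

L=20->gid=20>>2=5, tid=20&3=0
[0]->row 5+0=5  col 0·2+0=0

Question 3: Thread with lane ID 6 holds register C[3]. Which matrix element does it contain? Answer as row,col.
9,5

6: gr=1,th=2
[3] (1+8,2*2+1) = (9,5)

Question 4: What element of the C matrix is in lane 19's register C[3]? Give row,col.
L=19->gid=19>>2=4, tid=19&3=3
[3]->row 4+8=12  col 3·2+1=7

12,7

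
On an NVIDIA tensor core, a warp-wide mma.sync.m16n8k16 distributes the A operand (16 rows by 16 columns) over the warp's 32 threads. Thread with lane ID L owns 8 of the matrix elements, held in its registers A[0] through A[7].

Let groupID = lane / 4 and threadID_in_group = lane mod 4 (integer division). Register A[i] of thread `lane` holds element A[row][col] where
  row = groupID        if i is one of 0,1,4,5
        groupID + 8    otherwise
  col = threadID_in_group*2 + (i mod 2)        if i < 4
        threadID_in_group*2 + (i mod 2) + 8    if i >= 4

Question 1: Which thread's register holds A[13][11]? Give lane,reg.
21,7

r:13=>grp=5,rB=1  c:11=>cB=1,tig=1,lo=1
L=5*4+1=21  i=1*4+1*2+1=7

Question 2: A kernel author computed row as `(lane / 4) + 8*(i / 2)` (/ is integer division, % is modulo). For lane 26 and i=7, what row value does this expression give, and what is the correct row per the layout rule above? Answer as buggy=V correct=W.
`(lane / 4) + 8*(i / 2)`[26,7]=>30
26: grp=6,tig=2
[7] (6+8,2*2+1+8) = (14,13)
row: 30 vs 14

buggy=30 correct=14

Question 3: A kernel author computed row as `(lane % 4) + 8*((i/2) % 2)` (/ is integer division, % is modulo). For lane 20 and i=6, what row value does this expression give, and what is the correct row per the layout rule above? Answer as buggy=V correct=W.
`(lane % 4) + 8*((i/2) % 2)`[20,6]→8
lane 20→20/4=5, 20 mod 4=0
i=6  r:5+8→13  c:2·0+0+8→8
row: 8 vs 13

buggy=8 correct=13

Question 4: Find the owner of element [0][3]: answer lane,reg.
1,1

r: 0->gid=0,r8=0  c: 3->c8=0,tid=1,i&1=1
L=0*4+1=1  i=0*4+0*2+1=1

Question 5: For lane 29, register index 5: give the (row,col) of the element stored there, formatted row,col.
7,11

29: G=7,T=1
[5] (7+0,1*2+1+8) = (7,11)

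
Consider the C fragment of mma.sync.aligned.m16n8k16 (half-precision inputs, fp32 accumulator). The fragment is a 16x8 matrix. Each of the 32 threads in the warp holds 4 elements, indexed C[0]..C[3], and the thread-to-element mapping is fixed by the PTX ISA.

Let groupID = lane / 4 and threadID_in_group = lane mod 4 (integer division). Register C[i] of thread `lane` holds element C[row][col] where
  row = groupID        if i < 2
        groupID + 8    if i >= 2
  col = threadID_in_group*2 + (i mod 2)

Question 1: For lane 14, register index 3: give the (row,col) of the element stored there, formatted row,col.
lane 14: grp=3 (14/4), tig=2 (14%4)
i=3: r=3+8=11, c=2*2+1=5

11,5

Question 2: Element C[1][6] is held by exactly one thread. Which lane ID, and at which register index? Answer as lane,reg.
r=1->g=1,rb=0  c=6->t=3,b0=0
L=1*4+3=7  i=0*2+0=0

7,0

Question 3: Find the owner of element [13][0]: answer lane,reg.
20,2

r:13=>grp=5,rB=1  c:0=>tig=0,lo=0
L=5*4+0=20  i=1*2+0=2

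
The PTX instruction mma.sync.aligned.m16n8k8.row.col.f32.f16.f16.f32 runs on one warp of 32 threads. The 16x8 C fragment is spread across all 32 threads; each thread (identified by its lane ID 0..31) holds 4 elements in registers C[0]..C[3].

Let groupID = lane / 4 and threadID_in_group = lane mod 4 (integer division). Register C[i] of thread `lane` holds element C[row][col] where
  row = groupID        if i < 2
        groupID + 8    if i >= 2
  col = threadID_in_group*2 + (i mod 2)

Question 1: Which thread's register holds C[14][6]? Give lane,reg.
r=14⇒gr=6,Rb=1  c=6⇒th=3,odd=0
L=6*4+3=27  i=1*2+0=2

27,2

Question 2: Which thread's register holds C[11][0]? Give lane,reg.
r=11⇒gr=3,Rb=1  c=0⇒th=0,odd=0
L=3*4+0=12  i=1*2+0=2

12,2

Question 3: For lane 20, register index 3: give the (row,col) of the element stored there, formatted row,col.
lane 20: g=5 (20/4), t=0 (20%4)
i=3: r=5+8=13, c=0*2+1=1

13,1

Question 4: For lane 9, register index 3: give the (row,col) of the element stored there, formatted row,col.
10,3

9: gr=2,th=1
[3] (2+8,1*2+1) = (10,3)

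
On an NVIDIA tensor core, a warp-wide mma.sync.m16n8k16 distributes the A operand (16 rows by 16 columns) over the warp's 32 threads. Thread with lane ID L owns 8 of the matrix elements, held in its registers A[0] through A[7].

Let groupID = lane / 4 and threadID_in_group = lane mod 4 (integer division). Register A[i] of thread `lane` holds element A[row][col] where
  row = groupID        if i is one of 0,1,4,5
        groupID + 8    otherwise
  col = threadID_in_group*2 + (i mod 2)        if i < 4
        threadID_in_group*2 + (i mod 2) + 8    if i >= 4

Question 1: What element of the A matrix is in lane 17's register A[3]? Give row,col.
lane 17->17/4=4, 17 mod 4=1
i=3  r:4+8->12  c:2·1+1+0->3

12,3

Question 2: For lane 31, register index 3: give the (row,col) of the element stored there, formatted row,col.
lane 31→31/4=7, 31 mod 4=3
i=3  r:7+8→15  c:2·3+1+0→7

15,7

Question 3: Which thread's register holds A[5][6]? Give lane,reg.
23,0

r:5=>grp=5,rB=0  c:6=>cB=0,tig=3,lo=0
L=5*4+3=23  i=0*4+0*2+0=0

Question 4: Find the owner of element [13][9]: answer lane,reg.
20,7

r=13->g=5,rb=1  c=9->cb=1,t=0,b0=1
L=5*4+0=20  i=1*4+1*2+1=7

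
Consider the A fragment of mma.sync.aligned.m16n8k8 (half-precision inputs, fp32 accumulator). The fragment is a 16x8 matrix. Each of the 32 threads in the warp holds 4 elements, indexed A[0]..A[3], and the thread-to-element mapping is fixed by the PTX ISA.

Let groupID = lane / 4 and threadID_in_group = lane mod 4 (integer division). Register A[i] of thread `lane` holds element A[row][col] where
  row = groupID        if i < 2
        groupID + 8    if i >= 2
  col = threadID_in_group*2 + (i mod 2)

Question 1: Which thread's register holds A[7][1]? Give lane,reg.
r=7→G=7,rhi=0  c=1→T=0,p=1
L=7*4+0=28  i=0*2+1=1

28,1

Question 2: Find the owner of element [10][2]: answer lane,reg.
9,2

r:10=>grp=2,rB=1  c:2=>tig=1,lo=0
L=2*4+1=9  i=1*2+0=2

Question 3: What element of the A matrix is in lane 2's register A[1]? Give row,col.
2: gr=0,th=2
[1] (0+0,2*2+1) = (0,5)

0,5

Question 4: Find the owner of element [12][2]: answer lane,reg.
17,2

r: 12->gid=4,r8=1  c: 2->tid=1,i&1=0
L=4*4+1=17  i=1*2+0=2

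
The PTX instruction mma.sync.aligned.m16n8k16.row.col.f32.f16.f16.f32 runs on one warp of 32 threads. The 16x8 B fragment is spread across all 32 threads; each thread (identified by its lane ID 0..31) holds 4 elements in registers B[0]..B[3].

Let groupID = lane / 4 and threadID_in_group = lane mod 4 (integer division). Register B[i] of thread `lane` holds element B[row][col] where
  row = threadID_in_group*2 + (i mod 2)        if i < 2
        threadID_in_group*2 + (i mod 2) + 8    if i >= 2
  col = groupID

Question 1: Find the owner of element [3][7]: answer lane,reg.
c: 7->gid=7  r: 3->r8=0,tid=1,i&1=1
L=7*4+1=29  i=0*2+1=1

29,1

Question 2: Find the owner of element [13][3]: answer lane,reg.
14,3

c: 3->gid=3  r: 13->r8=1,tid=2,i&1=1
L=3*4+2=14  i=1*2+1=3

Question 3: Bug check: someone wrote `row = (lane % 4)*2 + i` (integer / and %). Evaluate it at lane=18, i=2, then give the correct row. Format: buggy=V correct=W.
buggy=6 correct=12

`(lane % 4)*2 + i`[18,2]⇒6
18: gr=4,th=2
[2] (2*2+0+8,4) = (12,4)
row: 6 vs 12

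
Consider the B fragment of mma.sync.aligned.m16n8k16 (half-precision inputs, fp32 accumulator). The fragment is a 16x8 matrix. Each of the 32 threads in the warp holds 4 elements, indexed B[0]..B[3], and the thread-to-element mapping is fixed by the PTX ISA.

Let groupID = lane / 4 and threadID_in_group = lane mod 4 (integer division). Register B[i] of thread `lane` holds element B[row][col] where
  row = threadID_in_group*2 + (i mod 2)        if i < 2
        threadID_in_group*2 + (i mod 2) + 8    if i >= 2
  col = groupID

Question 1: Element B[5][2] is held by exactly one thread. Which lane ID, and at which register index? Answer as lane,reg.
c:2=>grp=2  r:5=>rB=0,tig=2,lo=1
L=2*4+2=10  i=0*2+1=1

10,1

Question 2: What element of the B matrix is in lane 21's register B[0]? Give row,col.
lane 21->21/4=5, 21 mod 4=1
i=0  r:2·1+0+0->2  c:5

2,5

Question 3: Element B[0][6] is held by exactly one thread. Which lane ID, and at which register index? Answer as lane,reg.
24,0

c: 6->gid=6  r: 0->r8=0,tid=0,i&1=0
L=6*4+0=24  i=0*2+0=0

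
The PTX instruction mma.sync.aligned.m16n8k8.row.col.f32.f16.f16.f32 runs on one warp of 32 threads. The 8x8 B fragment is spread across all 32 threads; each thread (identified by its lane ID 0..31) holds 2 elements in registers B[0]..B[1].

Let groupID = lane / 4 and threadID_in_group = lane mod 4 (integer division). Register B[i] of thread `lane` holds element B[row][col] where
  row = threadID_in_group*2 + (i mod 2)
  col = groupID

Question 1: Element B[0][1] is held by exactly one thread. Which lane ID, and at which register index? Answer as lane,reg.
c:1=>grp=1  r:0=>tig=0,lo=0
L=1*4+0=4  i=0=0

4,0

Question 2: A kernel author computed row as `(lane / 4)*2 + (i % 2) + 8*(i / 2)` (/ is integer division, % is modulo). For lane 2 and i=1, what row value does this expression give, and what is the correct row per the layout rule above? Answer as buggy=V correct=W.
`(lane / 4)*2 + (i % 2) + 8*(i / 2)`[2,1]->1
2: gid=0,tid=2
[1] (2*2+1,0) = (5,0)
row: 1 vs 5

buggy=1 correct=5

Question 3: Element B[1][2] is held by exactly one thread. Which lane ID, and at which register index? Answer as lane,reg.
8,1

c: 2->gid=2  r: 1->tid=0,i&1=1
L=2*4+0=8  i=1=1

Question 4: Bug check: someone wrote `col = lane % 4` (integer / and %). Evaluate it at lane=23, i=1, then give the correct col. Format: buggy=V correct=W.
buggy=3 correct=5

`lane % 4`[23,1]⇒3
L=23⇒gr=23>>2=5, th=23&3=3
[1]⇒row 3·2+1=7  col gr=5
col: 3 vs 5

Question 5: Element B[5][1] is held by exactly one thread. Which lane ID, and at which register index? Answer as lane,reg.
6,1

c=1->g=1  r=5->t=2,b0=1
L=1*4+2=6  i=1=1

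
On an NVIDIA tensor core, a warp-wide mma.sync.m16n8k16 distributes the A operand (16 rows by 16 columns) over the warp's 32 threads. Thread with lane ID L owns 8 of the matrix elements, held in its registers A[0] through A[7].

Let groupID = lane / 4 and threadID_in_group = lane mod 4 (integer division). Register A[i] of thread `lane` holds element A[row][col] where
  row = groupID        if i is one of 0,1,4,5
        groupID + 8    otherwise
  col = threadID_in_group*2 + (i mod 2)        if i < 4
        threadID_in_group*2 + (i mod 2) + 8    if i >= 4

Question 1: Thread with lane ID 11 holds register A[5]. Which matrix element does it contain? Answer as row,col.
2,15

L=11⇒gr=11>>2=2, th=11&3=3
[5]⇒row 2+0=2  col 3·2+1+8=15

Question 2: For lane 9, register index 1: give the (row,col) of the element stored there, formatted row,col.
lane 9: g=2 (9/4), t=1 (9%4)
i=1: r=2+0=2, c=1*2+1+0=3

2,3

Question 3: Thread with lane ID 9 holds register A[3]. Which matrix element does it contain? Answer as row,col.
10,3

lane 9⇒9/4=2, 9 mod 4=1
i=3  r:2+8⇒10  c:2·1+1+0⇒3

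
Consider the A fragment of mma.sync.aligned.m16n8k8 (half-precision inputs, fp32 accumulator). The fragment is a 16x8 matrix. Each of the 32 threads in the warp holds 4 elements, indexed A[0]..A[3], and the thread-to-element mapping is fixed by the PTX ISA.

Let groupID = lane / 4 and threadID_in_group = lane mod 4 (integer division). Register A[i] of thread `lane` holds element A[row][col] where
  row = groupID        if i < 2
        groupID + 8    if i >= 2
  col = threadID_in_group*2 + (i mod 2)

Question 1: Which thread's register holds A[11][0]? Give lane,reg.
r: 11->gid=3,r8=1  c: 0->tid=0,i&1=0
L=3*4+0=12  i=1*2+0=2

12,2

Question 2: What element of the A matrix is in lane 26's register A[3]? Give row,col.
14,5

lane 26=>26/4=6, 26 mod 4=2
i=3  r:6+8=>14  c:2·2+1=>5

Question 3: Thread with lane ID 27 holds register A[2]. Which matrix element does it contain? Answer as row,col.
14,6

27: grp=6,tig=3
[2] (6+8,3*2+0) = (14,6)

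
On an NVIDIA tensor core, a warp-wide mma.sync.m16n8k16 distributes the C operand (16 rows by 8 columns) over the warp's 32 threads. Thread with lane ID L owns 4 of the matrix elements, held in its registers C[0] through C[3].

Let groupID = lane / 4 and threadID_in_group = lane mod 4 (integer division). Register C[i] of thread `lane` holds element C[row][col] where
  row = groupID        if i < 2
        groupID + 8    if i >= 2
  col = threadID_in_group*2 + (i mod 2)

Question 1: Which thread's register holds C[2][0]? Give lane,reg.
r:2=>grp=2,rB=0  c:0=>tig=0,lo=0
L=2*4+0=8  i=0*2+0=0

8,0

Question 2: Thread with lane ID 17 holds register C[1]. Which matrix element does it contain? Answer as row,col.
L=17->gid=17>>2=4, tid=17&3=1
[1]->row 4+0=4  col 1·2+1=3

4,3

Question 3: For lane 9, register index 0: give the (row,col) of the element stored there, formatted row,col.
2,2

lane 9: gr=2 (9/4), th=1 (9%4)
i=0: r=2+0=2, c=1*2+0=2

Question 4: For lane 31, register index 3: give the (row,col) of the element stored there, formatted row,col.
15,7

L=31→G=31>>2=7, T=31&3=3
[3]→row 7+8=15  col 3·2+1=7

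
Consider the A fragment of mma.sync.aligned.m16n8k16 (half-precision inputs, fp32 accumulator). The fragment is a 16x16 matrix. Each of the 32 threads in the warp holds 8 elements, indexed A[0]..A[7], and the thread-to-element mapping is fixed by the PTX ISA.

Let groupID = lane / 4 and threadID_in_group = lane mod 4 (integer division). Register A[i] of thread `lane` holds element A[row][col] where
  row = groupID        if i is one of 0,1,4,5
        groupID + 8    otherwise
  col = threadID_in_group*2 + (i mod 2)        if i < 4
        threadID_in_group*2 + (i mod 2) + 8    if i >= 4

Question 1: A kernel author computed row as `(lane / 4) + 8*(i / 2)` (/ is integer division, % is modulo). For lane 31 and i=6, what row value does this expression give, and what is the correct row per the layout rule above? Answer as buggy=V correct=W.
buggy=31 correct=15

`(lane / 4) + 8*(i / 2)`[31,6]=>31
L=31=>grp=31>>2=7, tig=31&3=3
[6]=>row 7+8=15  col 3·2+0+8=14
row: 31 vs 15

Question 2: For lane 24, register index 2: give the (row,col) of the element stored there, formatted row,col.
14,0

lane 24: g=6 (24/4), t=0 (24%4)
i=2: r=6+8=14, c=0*2+0+0=0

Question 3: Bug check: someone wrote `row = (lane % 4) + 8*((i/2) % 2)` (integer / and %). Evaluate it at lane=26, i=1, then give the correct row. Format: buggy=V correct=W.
`(lane % 4) + 8*((i/2) % 2)`[26,1]->2
lane 26: g=6 (26/4), t=2 (26%4)
i=1: r=6+0=6, c=2*2+1+0=5
row: 2 vs 6

buggy=2 correct=6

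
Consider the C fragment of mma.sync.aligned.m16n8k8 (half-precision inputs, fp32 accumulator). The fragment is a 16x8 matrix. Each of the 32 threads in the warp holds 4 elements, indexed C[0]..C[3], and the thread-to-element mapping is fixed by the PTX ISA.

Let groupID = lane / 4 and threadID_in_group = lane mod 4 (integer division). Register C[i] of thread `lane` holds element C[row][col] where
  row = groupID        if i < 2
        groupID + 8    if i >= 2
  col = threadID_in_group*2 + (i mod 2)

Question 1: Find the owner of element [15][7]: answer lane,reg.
r: 15->gid=7,r8=1  c: 7->tid=3,i&1=1
L=7*4+3=31  i=1*2+1=3

31,3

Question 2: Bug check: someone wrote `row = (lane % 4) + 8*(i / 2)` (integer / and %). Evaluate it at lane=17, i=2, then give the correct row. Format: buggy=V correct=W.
buggy=9 correct=12

`(lane % 4) + 8*(i / 2)`[17,2]->9
17: g=4,t=1
[2] (4+8,1*2+0) = (12,2)
row: 9 vs 12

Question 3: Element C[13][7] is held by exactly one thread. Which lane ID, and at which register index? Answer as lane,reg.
r=13→G=5,rhi=1  c=7→T=3,p=1
L=5*4+3=23  i=1*2+1=3

23,3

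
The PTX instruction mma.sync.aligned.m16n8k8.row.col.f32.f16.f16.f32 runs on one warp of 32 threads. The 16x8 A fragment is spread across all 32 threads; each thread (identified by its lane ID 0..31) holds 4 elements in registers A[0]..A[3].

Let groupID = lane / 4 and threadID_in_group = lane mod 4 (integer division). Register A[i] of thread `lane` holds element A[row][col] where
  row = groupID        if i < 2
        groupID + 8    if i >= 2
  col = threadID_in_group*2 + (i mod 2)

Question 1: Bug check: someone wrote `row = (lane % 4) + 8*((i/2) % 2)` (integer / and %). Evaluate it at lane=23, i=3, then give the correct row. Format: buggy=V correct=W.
`(lane % 4) + 8*((i/2) % 2)`[23,3]⇒11
lane 23⇒23/4=5, 23 mod 4=3
i=3  r:5+8⇒13  c:2·3+1⇒7
row: 11 vs 13

buggy=11 correct=13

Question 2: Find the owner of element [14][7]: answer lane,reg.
27,3

r: 14->gid=6,r8=1  c: 7->tid=3,i&1=1
L=6*4+3=27  i=1*2+1=3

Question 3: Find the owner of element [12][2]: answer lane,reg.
17,2

r:12=>grp=4,rB=1  c:2=>tig=1,lo=0
L=4*4+1=17  i=1*2+0=2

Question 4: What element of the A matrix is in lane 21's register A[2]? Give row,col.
21: grp=5,tig=1
[2] (5+8,1*2+0) = (13,2)

13,2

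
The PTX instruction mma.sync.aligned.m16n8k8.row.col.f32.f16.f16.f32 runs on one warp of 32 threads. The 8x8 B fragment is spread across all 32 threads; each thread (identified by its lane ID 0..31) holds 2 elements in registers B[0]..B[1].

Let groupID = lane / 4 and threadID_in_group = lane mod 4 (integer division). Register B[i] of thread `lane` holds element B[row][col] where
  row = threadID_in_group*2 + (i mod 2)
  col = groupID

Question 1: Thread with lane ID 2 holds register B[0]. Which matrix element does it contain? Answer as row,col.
lane 2->2/4=0, 2 mod 4=2
i=0  r:2·2+0->4  c:0

4,0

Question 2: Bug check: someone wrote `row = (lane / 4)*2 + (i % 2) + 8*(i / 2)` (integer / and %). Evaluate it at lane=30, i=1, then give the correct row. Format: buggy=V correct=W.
`(lane / 4)*2 + (i % 2) + 8*(i / 2)`[30,1]⇒15
L=30⇒gr=30>>2=7, th=30&3=2
[1]⇒row 2·2+1=5  col gr=7
row: 15 vs 5

buggy=15 correct=5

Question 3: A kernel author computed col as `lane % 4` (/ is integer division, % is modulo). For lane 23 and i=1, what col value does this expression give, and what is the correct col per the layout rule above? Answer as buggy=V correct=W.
`lane % 4`[23,1]=>3
lane 23: grp=5 (23/4), tig=3 (23%4)
i=1: r=3*2+1=7, c=grp=5
col: 3 vs 5

buggy=3 correct=5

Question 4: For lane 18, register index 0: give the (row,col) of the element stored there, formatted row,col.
lane 18: gr=4 (18/4), th=2 (18%4)
i=0: r=2*2+0=4, c=gr=4

4,4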